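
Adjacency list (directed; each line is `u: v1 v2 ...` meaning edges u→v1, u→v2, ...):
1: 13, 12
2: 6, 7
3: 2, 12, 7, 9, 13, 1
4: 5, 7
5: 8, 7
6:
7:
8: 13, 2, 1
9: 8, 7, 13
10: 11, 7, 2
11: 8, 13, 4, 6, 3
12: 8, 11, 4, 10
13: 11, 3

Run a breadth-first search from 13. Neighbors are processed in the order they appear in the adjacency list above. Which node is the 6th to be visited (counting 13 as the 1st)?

6

Visit 13; enqueue 11, 3 → queue [11, 3]
Visit 11; enqueue 8, 4, 6 → queue [3, 8, 4, 6]
Visit 3; enqueue 2, 12, 7, 9, 1 → queue [8, 4, 6, 2, 12, 7, 9, 1]
Visit 8 → queue [4, 6, 2, 12, 7, 9, 1]
Visit 4; enqueue 5 → queue [6, 2, 12, 7, 9, 1, 5]
Visit 6 → queue [2, 12, 7, 9, 1, 5]
Visit 2 → queue [12, 7, 9, 1, 5]
Visit 12; enqueue 10 → queue [7, 9, 1, 5, 10]
Visit 7 → queue [9, 1, 5, 10]
Visit 9 → queue [1, 5, 10]
Visit 1 → queue [5, 10]
Visit 5 → queue [10]
Visit 10 → queue []

Visit order: 13, 11, 3, 8, 4, 6, 2, 12, 7, 9, 1, 5, 10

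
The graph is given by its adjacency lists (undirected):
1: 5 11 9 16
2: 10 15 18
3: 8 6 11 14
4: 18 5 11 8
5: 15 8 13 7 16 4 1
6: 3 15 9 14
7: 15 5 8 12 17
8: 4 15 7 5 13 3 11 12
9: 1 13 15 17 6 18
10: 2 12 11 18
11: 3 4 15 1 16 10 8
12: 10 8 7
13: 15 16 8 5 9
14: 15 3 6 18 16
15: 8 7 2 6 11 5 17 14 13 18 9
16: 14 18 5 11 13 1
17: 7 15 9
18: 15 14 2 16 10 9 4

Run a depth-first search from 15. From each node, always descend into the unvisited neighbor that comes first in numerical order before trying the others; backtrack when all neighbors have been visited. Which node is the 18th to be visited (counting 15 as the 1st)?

12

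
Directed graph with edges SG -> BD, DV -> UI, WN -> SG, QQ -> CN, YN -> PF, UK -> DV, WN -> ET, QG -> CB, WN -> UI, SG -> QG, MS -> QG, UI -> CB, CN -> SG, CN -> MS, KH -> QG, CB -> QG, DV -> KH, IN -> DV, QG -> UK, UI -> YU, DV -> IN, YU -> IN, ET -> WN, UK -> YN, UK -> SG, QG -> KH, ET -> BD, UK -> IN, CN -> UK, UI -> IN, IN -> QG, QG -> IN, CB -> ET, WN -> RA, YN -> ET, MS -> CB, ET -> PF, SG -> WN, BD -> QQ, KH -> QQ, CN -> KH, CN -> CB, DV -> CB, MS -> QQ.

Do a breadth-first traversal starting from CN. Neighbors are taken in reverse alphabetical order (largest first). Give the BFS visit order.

CN → UK → SG → MS → KH → CB → YN → IN → DV → WN → QG → BD → QQ → ET → PF → UI → RA → YU

Visit CN; enqueue UK, SG, MS, KH, CB → queue [UK, SG, MS, KH, CB]
Visit UK; enqueue YN, IN, DV → queue [SG, MS, KH, CB, YN, IN, DV]
Visit SG; enqueue WN, QG, BD → queue [MS, KH, CB, YN, IN, DV, WN, QG, BD]
Visit MS; enqueue QQ → queue [KH, CB, YN, IN, DV, WN, QG, BD, QQ]
Visit KH → queue [CB, YN, IN, DV, WN, QG, BD, QQ]
Visit CB; enqueue ET → queue [YN, IN, DV, WN, QG, BD, QQ, ET]
Visit YN; enqueue PF → queue [IN, DV, WN, QG, BD, QQ, ET, PF]
Visit IN → queue [DV, WN, QG, BD, QQ, ET, PF]
Visit DV; enqueue UI → queue [WN, QG, BD, QQ, ET, PF, UI]
Visit WN; enqueue RA → queue [QG, BD, QQ, ET, PF, UI, RA]
Visit QG → queue [BD, QQ, ET, PF, UI, RA]
Visit BD → queue [QQ, ET, PF, UI, RA]
Visit QQ → queue [ET, PF, UI, RA]
Visit ET → queue [PF, UI, RA]
Visit PF → queue [UI, RA]
Visit UI; enqueue YU → queue [RA, YU]
Visit RA → queue [YU]
Visit YU → queue []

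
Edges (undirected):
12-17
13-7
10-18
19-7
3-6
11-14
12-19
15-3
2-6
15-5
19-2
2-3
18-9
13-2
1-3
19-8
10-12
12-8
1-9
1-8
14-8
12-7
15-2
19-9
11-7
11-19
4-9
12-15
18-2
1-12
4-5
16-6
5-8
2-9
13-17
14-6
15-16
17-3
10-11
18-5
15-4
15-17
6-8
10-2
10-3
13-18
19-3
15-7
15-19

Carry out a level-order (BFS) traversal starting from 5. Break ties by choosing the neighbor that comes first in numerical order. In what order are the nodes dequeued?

Visit 5; enqueue 4, 8, 15, 18 → queue [4, 8, 15, 18]
Visit 4; enqueue 9 → queue [8, 15, 18, 9]
Visit 8; enqueue 1, 6, 12, 14, 19 → queue [15, 18, 9, 1, 6, 12, 14, 19]
Visit 15; enqueue 2, 3, 7, 16, 17 → queue [18, 9, 1, 6, 12, 14, 19, 2, 3, 7, 16, 17]
Visit 18; enqueue 10, 13 → queue [9, 1, 6, 12, 14, 19, 2, 3, 7, 16, 17, 10, 13]
Visit 9 → queue [1, 6, 12, 14, 19, 2, 3, 7, 16, 17, 10, 13]
Visit 1 → queue [6, 12, 14, 19, 2, 3, 7, 16, 17, 10, 13]
Visit 6 → queue [12, 14, 19, 2, 3, 7, 16, 17, 10, 13]
Visit 12 → queue [14, 19, 2, 3, 7, 16, 17, 10, 13]
Visit 14; enqueue 11 → queue [19, 2, 3, 7, 16, 17, 10, 13, 11]
Visit 19 → queue [2, 3, 7, 16, 17, 10, 13, 11]
Visit 2 → queue [3, 7, 16, 17, 10, 13, 11]
Visit 3 → queue [7, 16, 17, 10, 13, 11]
Visit 7 → queue [16, 17, 10, 13, 11]
Visit 16 → queue [17, 10, 13, 11]
Visit 17 → queue [10, 13, 11]
Visit 10 → queue [13, 11]
Visit 13 → queue [11]
Visit 11 → queue []

5, 4, 8, 15, 18, 9, 1, 6, 12, 14, 19, 2, 3, 7, 16, 17, 10, 13, 11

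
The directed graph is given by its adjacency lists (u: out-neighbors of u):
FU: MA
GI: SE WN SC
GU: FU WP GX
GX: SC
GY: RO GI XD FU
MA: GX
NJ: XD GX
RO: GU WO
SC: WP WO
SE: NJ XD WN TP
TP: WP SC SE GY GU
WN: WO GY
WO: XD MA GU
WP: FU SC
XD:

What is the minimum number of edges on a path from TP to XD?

Level 0: TP
Level 1: GU, GY, SC, SE, WP
Level 2: FU, GI, GX, NJ, RO, WN, WO, XD
Level 3: MA
XD first appears at level 2.

2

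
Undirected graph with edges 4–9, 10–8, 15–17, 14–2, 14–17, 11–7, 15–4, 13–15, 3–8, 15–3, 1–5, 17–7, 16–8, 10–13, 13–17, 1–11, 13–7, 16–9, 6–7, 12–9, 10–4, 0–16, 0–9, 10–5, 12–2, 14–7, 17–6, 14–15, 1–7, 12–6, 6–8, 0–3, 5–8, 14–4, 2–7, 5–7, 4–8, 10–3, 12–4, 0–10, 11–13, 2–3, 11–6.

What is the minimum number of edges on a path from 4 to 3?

2

Level 0: 4
Level 1: 8, 9, 10, 12, 14, 15
Level 2: 0, 2, 3, 5, 6, 7, 13, 16, 17
Level 3: 1, 11
3 first appears at level 2.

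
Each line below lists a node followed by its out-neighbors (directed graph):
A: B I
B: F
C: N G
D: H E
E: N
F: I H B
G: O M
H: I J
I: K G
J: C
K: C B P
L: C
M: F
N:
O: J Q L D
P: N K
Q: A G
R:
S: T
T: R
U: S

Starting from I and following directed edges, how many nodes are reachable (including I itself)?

17

BFS from I visits: I, G, K, M, O, B, C, P, F, D, J, L, Q, N, H, E, A
Reachable nodes: 17 of 21 total.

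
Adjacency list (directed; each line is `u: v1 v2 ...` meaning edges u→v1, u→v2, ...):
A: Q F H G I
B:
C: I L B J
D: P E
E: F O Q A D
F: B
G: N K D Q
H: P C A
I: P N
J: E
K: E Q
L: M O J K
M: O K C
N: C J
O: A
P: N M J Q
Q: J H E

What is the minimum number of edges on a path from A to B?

2

Level 0: A
Level 1: F, G, H, I, Q
Level 2: B, C, D, E, J, K, N, P
Level 3: L, M, O
B first appears at level 2.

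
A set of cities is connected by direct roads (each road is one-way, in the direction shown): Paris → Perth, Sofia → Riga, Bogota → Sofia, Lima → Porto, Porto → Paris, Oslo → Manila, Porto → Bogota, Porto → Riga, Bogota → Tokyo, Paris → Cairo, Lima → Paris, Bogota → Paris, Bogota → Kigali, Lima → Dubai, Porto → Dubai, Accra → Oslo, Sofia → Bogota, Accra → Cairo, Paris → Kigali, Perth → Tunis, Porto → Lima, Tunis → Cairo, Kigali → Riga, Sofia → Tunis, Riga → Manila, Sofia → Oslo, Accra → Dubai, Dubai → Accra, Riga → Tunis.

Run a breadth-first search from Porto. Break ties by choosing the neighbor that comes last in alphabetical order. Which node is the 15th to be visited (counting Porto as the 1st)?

Visit Porto; enqueue Riga, Paris, Lima, Dubai, Bogota → queue [Riga, Paris, Lima, Dubai, Bogota]
Visit Riga; enqueue Tunis, Manila → queue [Paris, Lima, Dubai, Bogota, Tunis, Manila]
Visit Paris; enqueue Perth, Kigali, Cairo → queue [Lima, Dubai, Bogota, Tunis, Manila, Perth, Kigali, Cairo]
Visit Lima → queue [Dubai, Bogota, Tunis, Manila, Perth, Kigali, Cairo]
Visit Dubai; enqueue Accra → queue [Bogota, Tunis, Manila, Perth, Kigali, Cairo, Accra]
Visit Bogota; enqueue Tokyo, Sofia → queue [Tunis, Manila, Perth, Kigali, Cairo, Accra, Tokyo, Sofia]
Visit Tunis → queue [Manila, Perth, Kigali, Cairo, Accra, Tokyo, Sofia]
Visit Manila → queue [Perth, Kigali, Cairo, Accra, Tokyo, Sofia]
Visit Perth → queue [Kigali, Cairo, Accra, Tokyo, Sofia]
Visit Kigali → queue [Cairo, Accra, Tokyo, Sofia]
Visit Cairo → queue [Accra, Tokyo, Sofia]
Visit Accra; enqueue Oslo → queue [Tokyo, Sofia, Oslo]
Visit Tokyo → queue [Sofia, Oslo]
Visit Sofia → queue [Oslo]
Visit Oslo → queue []

Visit order: Porto, Riga, Paris, Lima, Dubai, Bogota, Tunis, Manila, Perth, Kigali, Cairo, Accra, Tokyo, Sofia, Oslo

Oslo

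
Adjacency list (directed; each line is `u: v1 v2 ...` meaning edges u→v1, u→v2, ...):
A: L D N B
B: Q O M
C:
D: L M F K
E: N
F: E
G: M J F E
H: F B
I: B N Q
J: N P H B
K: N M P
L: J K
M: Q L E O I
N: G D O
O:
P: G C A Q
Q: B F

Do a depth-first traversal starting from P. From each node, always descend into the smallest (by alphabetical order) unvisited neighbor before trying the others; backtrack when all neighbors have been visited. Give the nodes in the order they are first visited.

Visit P
P → A
A → B
B → M
M → E
E → N
N → D
D → F
D → K
D → L
L → J
J → H
N → G
N → O
M → I
I → Q
P → C

P A B M E N D F K L J H G O I Q C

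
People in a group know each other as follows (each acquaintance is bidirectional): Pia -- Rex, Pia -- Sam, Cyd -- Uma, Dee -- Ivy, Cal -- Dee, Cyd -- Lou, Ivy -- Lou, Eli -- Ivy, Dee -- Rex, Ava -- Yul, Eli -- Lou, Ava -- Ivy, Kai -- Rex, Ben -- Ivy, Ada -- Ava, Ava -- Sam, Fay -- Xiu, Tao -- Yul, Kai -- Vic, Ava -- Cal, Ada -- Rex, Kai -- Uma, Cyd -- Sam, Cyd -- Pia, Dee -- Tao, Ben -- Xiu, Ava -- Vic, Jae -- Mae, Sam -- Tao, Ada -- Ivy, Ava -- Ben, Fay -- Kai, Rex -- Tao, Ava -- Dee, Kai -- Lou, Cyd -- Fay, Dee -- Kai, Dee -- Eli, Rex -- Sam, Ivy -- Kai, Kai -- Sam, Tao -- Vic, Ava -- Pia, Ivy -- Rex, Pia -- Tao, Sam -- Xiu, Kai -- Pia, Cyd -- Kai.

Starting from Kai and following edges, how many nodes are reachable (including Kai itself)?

19

BFS from Kai visits: Kai, Cyd, Dee, Fay, Ivy, Lou, Pia, Rex, Sam, Uma, Vic, Ava, Cal, Eli, Tao, Xiu, Ada, Ben, Yul
Reachable nodes: 19 of 21 total.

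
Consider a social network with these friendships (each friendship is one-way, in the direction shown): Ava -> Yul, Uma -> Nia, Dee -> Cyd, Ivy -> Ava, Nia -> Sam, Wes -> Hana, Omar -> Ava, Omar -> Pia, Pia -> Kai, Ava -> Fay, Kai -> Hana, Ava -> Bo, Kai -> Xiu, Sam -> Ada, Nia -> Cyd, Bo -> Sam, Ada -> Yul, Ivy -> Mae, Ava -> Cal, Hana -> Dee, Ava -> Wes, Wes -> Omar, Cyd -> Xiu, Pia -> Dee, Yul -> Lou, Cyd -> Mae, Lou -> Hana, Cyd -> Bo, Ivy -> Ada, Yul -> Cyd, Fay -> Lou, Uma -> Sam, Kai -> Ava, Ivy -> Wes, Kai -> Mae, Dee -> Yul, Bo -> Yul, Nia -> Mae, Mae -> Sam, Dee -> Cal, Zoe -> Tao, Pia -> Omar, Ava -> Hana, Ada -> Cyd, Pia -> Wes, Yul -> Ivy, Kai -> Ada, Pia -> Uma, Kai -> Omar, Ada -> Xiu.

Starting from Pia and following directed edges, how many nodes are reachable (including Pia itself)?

20

BFS from Pia visits: Pia, Dee, Kai, Omar, Uma, Wes, Cal, Cyd, Yul, Ada, Ava, Hana, Mae, Xiu, Nia, Sam, Bo, Ivy, Lou, Fay
Reachable nodes: 20 of 22 total.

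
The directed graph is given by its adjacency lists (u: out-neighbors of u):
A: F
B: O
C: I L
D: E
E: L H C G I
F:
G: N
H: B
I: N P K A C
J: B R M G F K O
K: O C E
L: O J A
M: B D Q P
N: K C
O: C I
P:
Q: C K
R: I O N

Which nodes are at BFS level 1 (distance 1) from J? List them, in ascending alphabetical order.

B, F, G, K, M, O, R

Level 0: J
Level 1: B, F, G, K, M, O, R
Level 2: C, D, E, I, N, P, Q
Level 3: A, H, L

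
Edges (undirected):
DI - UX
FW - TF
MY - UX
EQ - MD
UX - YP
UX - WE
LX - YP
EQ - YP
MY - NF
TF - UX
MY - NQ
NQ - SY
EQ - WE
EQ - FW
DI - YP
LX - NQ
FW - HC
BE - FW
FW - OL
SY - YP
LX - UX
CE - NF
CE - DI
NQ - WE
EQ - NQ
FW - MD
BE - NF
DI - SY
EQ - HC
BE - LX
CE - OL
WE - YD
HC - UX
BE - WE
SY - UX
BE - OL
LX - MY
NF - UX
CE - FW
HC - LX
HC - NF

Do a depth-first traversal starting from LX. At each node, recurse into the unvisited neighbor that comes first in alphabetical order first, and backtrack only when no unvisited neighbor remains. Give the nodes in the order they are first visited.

LX → BE → FW → CE → DI → SY → NQ → EQ → HC → NF → MY → UX → TF → WE → YD → YP → MD → OL

Visit LX
LX → BE
BE → FW
FW → CE
CE → DI
DI → SY
SY → NQ
NQ → EQ
EQ → HC
HC → NF
NF → MY
MY → UX
UX → TF
UX → WE
WE → YD
UX → YP
EQ → MD
CE → OL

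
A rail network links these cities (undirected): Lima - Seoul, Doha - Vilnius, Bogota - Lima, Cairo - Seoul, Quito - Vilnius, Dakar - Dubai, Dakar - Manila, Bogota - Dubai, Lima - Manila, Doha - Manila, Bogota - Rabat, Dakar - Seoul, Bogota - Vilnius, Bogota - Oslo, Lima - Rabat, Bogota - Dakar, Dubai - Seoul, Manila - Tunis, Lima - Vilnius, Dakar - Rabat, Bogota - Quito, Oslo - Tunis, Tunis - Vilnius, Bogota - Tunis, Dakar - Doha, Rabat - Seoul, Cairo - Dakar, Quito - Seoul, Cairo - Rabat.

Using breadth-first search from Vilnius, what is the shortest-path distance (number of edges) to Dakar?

2

Level 0: Vilnius
Level 1: Bogota, Doha, Lima, Quito, Tunis
Level 2: Dakar, Dubai, Manila, Oslo, Rabat, Seoul
Level 3: Cairo
Dakar first appears at level 2.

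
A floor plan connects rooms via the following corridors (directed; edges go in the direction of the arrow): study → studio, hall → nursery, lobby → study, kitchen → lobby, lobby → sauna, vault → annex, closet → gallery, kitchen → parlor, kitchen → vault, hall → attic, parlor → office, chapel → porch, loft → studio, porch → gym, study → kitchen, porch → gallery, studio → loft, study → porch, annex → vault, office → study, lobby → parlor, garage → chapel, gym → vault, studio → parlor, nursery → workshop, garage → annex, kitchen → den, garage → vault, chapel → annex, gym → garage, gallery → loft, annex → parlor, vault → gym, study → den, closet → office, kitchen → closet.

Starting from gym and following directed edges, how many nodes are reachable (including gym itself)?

BFS from gym visits: gym, garage, vault, annex, chapel, parlor, porch, office, gallery, study, loft, den, kitchen, studio, closet, lobby, sauna
Reachable nodes: 17 of 21 total.

17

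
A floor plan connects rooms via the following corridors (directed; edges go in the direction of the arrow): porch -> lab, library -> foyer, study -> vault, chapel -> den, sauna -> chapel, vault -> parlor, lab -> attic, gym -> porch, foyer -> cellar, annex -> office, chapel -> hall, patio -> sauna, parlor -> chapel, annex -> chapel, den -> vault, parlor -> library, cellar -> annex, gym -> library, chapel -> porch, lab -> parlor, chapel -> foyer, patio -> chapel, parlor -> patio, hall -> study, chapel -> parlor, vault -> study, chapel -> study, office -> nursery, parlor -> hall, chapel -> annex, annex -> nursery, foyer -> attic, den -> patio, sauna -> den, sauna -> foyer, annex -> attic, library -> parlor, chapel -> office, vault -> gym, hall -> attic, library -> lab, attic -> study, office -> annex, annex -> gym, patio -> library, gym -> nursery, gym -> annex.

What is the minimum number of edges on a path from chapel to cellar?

Level 0: chapel
Level 1: annex, den, foyer, hall, office, parlor, porch, study
Level 2: attic, cellar, gym, lab, library, nursery, patio, vault
Level 3: sauna
cellar first appears at level 2.

2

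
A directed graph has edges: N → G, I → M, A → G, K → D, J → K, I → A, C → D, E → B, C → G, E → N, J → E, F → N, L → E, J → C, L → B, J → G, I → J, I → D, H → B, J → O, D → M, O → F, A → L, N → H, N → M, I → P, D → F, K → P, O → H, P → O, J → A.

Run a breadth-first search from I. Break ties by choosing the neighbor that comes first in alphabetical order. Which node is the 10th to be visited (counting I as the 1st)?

Visit I; enqueue A, D, J, M, P → queue [A, D, J, M, P]
Visit A; enqueue G, L → queue [D, J, M, P, G, L]
Visit D; enqueue F → queue [J, M, P, G, L, F]
Visit J; enqueue C, E, K, O → queue [M, P, G, L, F, C, E, K, O]
Visit M → queue [P, G, L, F, C, E, K, O]
Visit P → queue [G, L, F, C, E, K, O]
Visit G → queue [L, F, C, E, K, O]
Visit L; enqueue B → queue [F, C, E, K, O, B]
Visit F; enqueue N → queue [C, E, K, O, B, N]
Visit C → queue [E, K, O, B, N]
Visit E → queue [K, O, B, N]
Visit K → queue [O, B, N]
Visit O; enqueue H → queue [B, N, H]
Visit B → queue [N, H]
Visit N → queue [H]
Visit H → queue []

Visit order: I, A, D, J, M, P, G, L, F, C, E, K, O, B, N, H

C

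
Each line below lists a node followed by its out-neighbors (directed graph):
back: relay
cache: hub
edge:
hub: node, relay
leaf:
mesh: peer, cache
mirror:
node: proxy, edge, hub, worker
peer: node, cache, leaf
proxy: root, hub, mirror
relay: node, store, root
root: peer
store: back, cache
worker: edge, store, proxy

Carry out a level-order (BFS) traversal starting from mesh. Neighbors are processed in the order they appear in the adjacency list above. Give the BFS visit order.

Visit mesh; enqueue peer, cache → queue [peer, cache]
Visit peer; enqueue node, leaf → queue [cache, node, leaf]
Visit cache; enqueue hub → queue [node, leaf, hub]
Visit node; enqueue proxy, edge, worker → queue [leaf, hub, proxy, edge, worker]
Visit leaf → queue [hub, proxy, edge, worker]
Visit hub; enqueue relay → queue [proxy, edge, worker, relay]
Visit proxy; enqueue root, mirror → queue [edge, worker, relay, root, mirror]
Visit edge → queue [worker, relay, root, mirror]
Visit worker; enqueue store → queue [relay, root, mirror, store]
Visit relay → queue [root, mirror, store]
Visit root → queue [mirror, store]
Visit mirror → queue [store]
Visit store; enqueue back → queue [back]
Visit back → queue []

mesh, peer, cache, node, leaf, hub, proxy, edge, worker, relay, root, mirror, store, back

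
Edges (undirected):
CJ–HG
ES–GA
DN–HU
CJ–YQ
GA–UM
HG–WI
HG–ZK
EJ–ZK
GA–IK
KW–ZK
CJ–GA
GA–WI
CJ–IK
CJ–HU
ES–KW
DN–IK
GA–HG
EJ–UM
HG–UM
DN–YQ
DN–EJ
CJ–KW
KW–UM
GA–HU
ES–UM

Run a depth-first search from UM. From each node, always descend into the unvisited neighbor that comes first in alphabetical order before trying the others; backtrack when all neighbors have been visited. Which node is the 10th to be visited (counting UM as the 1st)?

HG

Visit UM
UM → EJ
EJ → DN
DN → HU
HU → CJ
CJ → GA
GA → ES
ES → KW
KW → ZK
ZK → HG
HG → WI
GA → IK
CJ → YQ

Visit order: UM, EJ, DN, HU, CJ, GA, ES, KW, ZK, HG, WI, IK, YQ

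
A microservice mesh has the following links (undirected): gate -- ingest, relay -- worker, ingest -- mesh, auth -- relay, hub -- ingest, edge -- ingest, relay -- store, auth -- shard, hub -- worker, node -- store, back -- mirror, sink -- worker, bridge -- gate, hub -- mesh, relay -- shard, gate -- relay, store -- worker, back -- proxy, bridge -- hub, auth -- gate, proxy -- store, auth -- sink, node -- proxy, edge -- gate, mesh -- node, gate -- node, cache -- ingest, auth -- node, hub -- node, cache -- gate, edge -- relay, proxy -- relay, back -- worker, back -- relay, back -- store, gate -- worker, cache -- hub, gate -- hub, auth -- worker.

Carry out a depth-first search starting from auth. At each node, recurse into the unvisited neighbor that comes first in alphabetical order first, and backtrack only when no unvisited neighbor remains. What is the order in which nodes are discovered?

auth → gate → bridge → hub → cache → ingest → edge → relay → back → mirror → proxy → node → mesh → store → worker → sink → shard

Visit auth
auth → gate
gate → bridge
bridge → hub
hub → cache
cache → ingest
ingest → edge
edge → relay
relay → back
back → mirror
back → proxy
proxy → node
node → mesh
node → store
store → worker
worker → sink
relay → shard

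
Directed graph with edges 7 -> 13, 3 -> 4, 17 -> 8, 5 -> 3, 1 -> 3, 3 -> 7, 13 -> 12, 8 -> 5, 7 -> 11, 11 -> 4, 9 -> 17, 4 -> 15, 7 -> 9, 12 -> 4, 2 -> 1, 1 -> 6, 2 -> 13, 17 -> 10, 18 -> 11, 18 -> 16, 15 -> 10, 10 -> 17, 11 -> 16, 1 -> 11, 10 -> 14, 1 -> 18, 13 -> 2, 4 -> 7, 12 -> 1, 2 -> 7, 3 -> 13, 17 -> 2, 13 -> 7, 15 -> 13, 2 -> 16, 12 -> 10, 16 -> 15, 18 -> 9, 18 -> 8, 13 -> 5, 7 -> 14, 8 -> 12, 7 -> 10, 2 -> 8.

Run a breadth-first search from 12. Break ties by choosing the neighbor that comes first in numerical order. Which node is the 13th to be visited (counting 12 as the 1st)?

Visit 12; enqueue 1, 4, 10 → queue [1, 4, 10]
Visit 1; enqueue 3, 6, 11, 18 → queue [4, 10, 3, 6, 11, 18]
Visit 4; enqueue 7, 15 → queue [10, 3, 6, 11, 18, 7, 15]
Visit 10; enqueue 14, 17 → queue [3, 6, 11, 18, 7, 15, 14, 17]
Visit 3; enqueue 13 → queue [6, 11, 18, 7, 15, 14, 17, 13]
Visit 6 → queue [11, 18, 7, 15, 14, 17, 13]
Visit 11; enqueue 16 → queue [18, 7, 15, 14, 17, 13, 16]
Visit 18; enqueue 8, 9 → queue [7, 15, 14, 17, 13, 16, 8, 9]
Visit 7 → queue [15, 14, 17, 13, 16, 8, 9]
Visit 15 → queue [14, 17, 13, 16, 8, 9]
Visit 14 → queue [17, 13, 16, 8, 9]
Visit 17; enqueue 2 → queue [13, 16, 8, 9, 2]
Visit 13; enqueue 5 → queue [16, 8, 9, 2, 5]
Visit 16 → queue [8, 9, 2, 5]
Visit 8 → queue [9, 2, 5]
Visit 9 → queue [2, 5]
Visit 2 → queue [5]
Visit 5 → queue []

Visit order: 12, 1, 4, 10, 3, 6, 11, 18, 7, 15, 14, 17, 13, 16, 8, 9, 2, 5

13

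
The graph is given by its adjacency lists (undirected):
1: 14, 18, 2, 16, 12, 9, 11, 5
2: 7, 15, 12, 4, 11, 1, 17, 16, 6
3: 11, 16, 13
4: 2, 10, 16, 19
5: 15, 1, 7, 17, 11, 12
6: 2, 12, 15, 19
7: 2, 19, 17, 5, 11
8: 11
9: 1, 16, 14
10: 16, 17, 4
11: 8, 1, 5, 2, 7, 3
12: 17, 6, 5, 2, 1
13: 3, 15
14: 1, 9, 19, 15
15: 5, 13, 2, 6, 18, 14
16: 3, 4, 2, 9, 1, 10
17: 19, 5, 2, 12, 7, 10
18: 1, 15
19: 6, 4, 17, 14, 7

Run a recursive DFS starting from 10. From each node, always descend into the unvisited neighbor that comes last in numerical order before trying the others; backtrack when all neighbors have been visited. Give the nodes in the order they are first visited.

Visit 10
10 → 17
17 → 19
19 → 14
14 → 15
15 → 18
18 → 1
1 → 16
16 → 9
16 → 4
4 → 2
2 → 12
12 → 6
12 → 5
5 → 11
11 → 8
11 → 7
11 → 3
3 → 13

10 17 19 14 15 18 1 16 9 4 2 12 6 5 11 8 7 3 13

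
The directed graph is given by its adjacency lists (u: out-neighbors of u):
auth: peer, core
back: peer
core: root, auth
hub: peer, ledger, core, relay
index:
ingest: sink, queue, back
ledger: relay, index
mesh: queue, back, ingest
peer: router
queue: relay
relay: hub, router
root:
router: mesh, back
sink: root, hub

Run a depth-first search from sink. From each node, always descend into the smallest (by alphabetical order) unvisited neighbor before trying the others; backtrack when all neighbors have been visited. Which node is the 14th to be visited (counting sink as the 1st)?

Visit sink
sink → hub
hub → core
core → auth
auth → peer
peer → router
router → back
router → mesh
mesh → ingest
ingest → queue
queue → relay
core → root
hub → ledger
ledger → index

Visit order: sink, hub, core, auth, peer, router, back, mesh, ingest, queue, relay, root, ledger, index

index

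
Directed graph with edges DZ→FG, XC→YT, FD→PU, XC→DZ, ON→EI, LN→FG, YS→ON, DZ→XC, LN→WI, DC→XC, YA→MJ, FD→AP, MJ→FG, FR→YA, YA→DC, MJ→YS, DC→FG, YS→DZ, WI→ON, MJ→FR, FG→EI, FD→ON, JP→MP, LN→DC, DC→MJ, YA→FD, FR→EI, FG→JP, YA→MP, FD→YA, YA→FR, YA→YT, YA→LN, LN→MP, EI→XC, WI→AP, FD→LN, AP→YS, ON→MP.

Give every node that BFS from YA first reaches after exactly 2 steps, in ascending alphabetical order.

AP, EI, FG, ON, PU, WI, XC, YS

Level 0: YA
Level 1: DC, FD, FR, LN, MJ, MP, YT
Level 2: AP, EI, FG, ON, PU, WI, XC, YS
Level 3: DZ, JP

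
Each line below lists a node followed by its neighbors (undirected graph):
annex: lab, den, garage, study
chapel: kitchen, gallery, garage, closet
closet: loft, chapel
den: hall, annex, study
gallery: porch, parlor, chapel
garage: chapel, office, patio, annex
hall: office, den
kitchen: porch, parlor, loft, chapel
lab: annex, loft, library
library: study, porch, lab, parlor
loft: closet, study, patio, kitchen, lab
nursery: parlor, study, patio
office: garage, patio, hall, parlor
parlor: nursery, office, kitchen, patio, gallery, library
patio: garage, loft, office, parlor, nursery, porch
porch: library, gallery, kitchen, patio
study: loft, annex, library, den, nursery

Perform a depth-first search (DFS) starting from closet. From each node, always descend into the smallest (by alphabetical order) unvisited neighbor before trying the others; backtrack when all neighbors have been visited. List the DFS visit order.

Visit closet
closet → chapel
chapel → gallery
gallery → parlor
parlor → kitchen
kitchen → loft
loft → lab
lab → annex
annex → den
den → hall
hall → office
office → garage
garage → patio
patio → nursery
nursery → study
study → library
library → porch

closet chapel gallery parlor kitchen loft lab annex den hall office garage patio nursery study library porch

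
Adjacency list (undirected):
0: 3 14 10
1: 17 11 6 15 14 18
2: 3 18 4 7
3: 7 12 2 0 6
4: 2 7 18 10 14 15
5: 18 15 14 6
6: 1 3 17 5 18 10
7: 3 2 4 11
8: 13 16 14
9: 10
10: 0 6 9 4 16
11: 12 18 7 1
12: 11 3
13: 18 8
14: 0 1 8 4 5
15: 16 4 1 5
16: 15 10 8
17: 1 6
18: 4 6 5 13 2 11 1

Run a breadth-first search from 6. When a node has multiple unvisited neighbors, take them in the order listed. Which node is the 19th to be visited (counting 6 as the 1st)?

8

Visit 6; enqueue 1, 3, 17, 5, 18, 10 → queue [1, 3, 17, 5, 18, 10]
Visit 1; enqueue 11, 15, 14 → queue [3, 17, 5, 18, 10, 11, 15, 14]
Visit 3; enqueue 7, 12, 2, 0 → queue [17, 5, 18, 10, 11, 15, 14, 7, 12, 2, 0]
Visit 17 → queue [5, 18, 10, 11, 15, 14, 7, 12, 2, 0]
Visit 5 → queue [18, 10, 11, 15, 14, 7, 12, 2, 0]
Visit 18; enqueue 4, 13 → queue [10, 11, 15, 14, 7, 12, 2, 0, 4, 13]
Visit 10; enqueue 9, 16 → queue [11, 15, 14, 7, 12, 2, 0, 4, 13, 9, 16]
Visit 11 → queue [15, 14, 7, 12, 2, 0, 4, 13, 9, 16]
Visit 15 → queue [14, 7, 12, 2, 0, 4, 13, 9, 16]
Visit 14; enqueue 8 → queue [7, 12, 2, 0, 4, 13, 9, 16, 8]
Visit 7 → queue [12, 2, 0, 4, 13, 9, 16, 8]
Visit 12 → queue [2, 0, 4, 13, 9, 16, 8]
Visit 2 → queue [0, 4, 13, 9, 16, 8]
Visit 0 → queue [4, 13, 9, 16, 8]
Visit 4 → queue [13, 9, 16, 8]
Visit 13 → queue [9, 16, 8]
Visit 9 → queue [16, 8]
Visit 16 → queue [8]
Visit 8 → queue []

Visit order: 6, 1, 3, 17, 5, 18, 10, 11, 15, 14, 7, 12, 2, 0, 4, 13, 9, 16, 8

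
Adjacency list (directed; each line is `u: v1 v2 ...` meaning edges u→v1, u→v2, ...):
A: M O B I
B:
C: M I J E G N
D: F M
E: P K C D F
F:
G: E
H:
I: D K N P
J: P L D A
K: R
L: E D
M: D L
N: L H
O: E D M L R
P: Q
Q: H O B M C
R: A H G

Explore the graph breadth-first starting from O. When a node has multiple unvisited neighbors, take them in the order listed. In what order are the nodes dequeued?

Visit O; enqueue E, D, M, L, R → queue [E, D, M, L, R]
Visit E; enqueue P, K, C, F → queue [D, M, L, R, P, K, C, F]
Visit D → queue [M, L, R, P, K, C, F]
Visit M → queue [L, R, P, K, C, F]
Visit L → queue [R, P, K, C, F]
Visit R; enqueue A, H, G → queue [P, K, C, F, A, H, G]
Visit P; enqueue Q → queue [K, C, F, A, H, G, Q]
Visit K → queue [C, F, A, H, G, Q]
Visit C; enqueue I, J, N → queue [F, A, H, G, Q, I, J, N]
Visit F → queue [A, H, G, Q, I, J, N]
Visit A; enqueue B → queue [H, G, Q, I, J, N, B]
Visit H → queue [G, Q, I, J, N, B]
Visit G → queue [Q, I, J, N, B]
Visit Q → queue [I, J, N, B]
Visit I → queue [J, N, B]
Visit J → queue [N, B]
Visit N → queue [B]
Visit B → queue []

O, E, D, M, L, R, P, K, C, F, A, H, G, Q, I, J, N, B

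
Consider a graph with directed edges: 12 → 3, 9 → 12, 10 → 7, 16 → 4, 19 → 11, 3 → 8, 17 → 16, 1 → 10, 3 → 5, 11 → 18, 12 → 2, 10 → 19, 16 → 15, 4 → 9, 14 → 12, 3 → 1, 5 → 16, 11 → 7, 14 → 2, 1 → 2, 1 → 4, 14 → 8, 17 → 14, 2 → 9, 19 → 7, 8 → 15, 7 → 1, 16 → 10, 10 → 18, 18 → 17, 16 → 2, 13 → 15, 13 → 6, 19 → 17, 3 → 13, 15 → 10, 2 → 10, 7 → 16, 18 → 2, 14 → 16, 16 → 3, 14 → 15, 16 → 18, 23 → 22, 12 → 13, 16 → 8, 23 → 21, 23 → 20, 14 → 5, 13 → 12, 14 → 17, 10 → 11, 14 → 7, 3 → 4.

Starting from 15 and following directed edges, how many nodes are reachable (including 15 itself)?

19

BFS from 15 visits: 15, 10, 19, 18, 11, 7, 17, 2, 16, 1, 14, 9, 8, 4, 3, 12, 5, 13, 6
Reachable nodes: 19 of 23 total.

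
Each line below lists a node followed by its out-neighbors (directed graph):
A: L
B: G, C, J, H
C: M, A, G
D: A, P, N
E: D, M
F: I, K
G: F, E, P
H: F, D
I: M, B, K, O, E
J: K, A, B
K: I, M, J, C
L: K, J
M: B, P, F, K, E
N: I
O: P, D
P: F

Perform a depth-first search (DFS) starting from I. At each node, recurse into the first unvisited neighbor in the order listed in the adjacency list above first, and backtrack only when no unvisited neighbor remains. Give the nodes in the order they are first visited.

I M B G F K J A L C E D P N H O

Visit I
I → M
M → B
B → G
G → F
F → K
K → J
J → A
A → L
K → C
G → E
E → D
D → P
D → N
B → H
I → O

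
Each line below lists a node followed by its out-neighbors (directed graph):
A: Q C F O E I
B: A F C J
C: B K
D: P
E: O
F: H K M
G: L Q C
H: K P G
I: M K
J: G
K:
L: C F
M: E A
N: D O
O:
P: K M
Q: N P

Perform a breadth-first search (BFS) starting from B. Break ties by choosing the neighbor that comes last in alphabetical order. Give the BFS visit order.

B J F C A G M K H Q O I E L P N D

Visit B; enqueue J, F, C, A → queue [J, F, C, A]
Visit J; enqueue G → queue [F, C, A, G]
Visit F; enqueue M, K, H → queue [C, A, G, M, K, H]
Visit C → queue [A, G, M, K, H]
Visit A; enqueue Q, O, I, E → queue [G, M, K, H, Q, O, I, E]
Visit G; enqueue L → queue [M, K, H, Q, O, I, E, L]
Visit M → queue [K, H, Q, O, I, E, L]
Visit K → queue [H, Q, O, I, E, L]
Visit H; enqueue P → queue [Q, O, I, E, L, P]
Visit Q; enqueue N → queue [O, I, E, L, P, N]
Visit O → queue [I, E, L, P, N]
Visit I → queue [E, L, P, N]
Visit E → queue [L, P, N]
Visit L → queue [P, N]
Visit P → queue [N]
Visit N; enqueue D → queue [D]
Visit D → queue []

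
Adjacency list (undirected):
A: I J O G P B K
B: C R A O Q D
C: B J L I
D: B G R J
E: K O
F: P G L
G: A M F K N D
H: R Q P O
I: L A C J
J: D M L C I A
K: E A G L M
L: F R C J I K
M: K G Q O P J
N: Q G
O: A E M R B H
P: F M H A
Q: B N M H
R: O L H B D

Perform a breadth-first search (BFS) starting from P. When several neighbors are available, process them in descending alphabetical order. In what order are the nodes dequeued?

P -> M -> H -> F -> A -> Q -> O -> K -> J -> G -> R -> L -> I -> B -> N -> E -> D -> C

Visit P; enqueue M, H, F, A → queue [M, H, F, A]
Visit M; enqueue Q, O, K, J, G → queue [H, F, A, Q, O, K, J, G]
Visit H; enqueue R → queue [F, A, Q, O, K, J, G, R]
Visit F; enqueue L → queue [A, Q, O, K, J, G, R, L]
Visit A; enqueue I, B → queue [Q, O, K, J, G, R, L, I, B]
Visit Q; enqueue N → queue [O, K, J, G, R, L, I, B, N]
Visit O; enqueue E → queue [K, J, G, R, L, I, B, N, E]
Visit K → queue [J, G, R, L, I, B, N, E]
Visit J; enqueue D, C → queue [G, R, L, I, B, N, E, D, C]
Visit G → queue [R, L, I, B, N, E, D, C]
Visit R → queue [L, I, B, N, E, D, C]
Visit L → queue [I, B, N, E, D, C]
Visit I → queue [B, N, E, D, C]
Visit B → queue [N, E, D, C]
Visit N → queue [E, D, C]
Visit E → queue [D, C]
Visit D → queue [C]
Visit C → queue []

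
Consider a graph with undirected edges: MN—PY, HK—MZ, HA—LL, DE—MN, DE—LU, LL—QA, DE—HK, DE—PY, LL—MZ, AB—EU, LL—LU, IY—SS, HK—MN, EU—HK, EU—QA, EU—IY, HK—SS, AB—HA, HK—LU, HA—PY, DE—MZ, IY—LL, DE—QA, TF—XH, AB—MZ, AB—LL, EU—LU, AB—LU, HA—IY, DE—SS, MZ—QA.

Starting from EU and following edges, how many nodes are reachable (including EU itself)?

BFS from EU visits: EU, QA, LU, IY, HK, AB, MZ, LL, DE, SS, HA, MN, PY
Reachable nodes: 13 of 15 total.

13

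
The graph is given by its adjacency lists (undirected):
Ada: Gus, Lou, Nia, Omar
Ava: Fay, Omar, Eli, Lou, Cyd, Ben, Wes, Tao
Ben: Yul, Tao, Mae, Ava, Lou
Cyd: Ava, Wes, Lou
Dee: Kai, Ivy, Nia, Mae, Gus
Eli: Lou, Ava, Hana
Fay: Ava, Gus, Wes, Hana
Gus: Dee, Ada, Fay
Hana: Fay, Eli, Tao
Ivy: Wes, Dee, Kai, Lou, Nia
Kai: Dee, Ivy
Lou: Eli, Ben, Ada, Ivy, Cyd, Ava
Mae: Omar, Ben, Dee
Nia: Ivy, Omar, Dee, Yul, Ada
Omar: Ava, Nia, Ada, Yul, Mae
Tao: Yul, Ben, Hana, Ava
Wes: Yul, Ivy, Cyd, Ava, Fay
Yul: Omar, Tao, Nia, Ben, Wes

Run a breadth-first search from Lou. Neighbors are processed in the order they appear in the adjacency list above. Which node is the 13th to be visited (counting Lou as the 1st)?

Nia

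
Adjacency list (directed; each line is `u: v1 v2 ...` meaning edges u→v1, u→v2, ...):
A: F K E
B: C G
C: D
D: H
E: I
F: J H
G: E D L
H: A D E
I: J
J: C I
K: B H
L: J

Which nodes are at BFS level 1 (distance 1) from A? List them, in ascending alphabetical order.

Level 0: A
Level 1: E, F, K
Level 2: B, H, I, J
Level 3: C, D, G
Level 4: L

E, F, K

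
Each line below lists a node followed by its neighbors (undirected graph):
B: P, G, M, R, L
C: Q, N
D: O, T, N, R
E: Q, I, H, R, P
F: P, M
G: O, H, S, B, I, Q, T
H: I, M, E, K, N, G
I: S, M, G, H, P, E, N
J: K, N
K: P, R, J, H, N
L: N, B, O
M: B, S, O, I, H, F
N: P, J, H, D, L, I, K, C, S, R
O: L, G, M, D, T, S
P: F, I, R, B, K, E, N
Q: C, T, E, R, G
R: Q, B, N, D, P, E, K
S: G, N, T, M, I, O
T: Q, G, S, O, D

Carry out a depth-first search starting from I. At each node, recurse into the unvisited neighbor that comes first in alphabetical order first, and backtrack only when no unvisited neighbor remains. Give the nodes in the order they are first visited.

Visit I
I → E
E → H
H → G
G → B
B → L
L → N
N → C
C → Q
Q → R
R → D
D → O
O → M
M → F
F → P
P → K
K → J
M → S
S → T

I, E, H, G, B, L, N, C, Q, R, D, O, M, F, P, K, J, S, T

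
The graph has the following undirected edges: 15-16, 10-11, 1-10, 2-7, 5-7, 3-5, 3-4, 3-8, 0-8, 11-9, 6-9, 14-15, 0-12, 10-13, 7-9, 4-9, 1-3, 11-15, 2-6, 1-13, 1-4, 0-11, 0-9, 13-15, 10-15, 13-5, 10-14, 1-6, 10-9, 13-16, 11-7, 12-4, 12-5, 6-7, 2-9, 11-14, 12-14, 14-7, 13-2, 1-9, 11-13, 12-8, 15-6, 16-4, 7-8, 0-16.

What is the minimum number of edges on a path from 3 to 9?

Level 0: 3
Level 1: 1, 4, 5, 8
Level 2: 0, 6, 7, 9, 10, 12, 13, 16
Level 3: 2, 11, 14, 15
9 first appears at level 2.

2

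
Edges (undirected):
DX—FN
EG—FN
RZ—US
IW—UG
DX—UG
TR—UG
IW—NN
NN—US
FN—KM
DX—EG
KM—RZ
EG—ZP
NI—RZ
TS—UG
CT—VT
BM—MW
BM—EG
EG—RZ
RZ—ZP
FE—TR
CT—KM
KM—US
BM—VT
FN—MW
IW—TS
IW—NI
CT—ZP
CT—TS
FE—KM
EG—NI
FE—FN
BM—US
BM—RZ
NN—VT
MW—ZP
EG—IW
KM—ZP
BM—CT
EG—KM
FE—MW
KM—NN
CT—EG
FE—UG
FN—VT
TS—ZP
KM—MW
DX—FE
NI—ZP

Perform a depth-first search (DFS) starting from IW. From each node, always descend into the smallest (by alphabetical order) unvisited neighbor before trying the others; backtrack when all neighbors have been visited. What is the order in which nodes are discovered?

IW, EG, BM, CT, KM, FE, DX, FN, MW, ZP, NI, RZ, US, NN, VT, TS, UG, TR

Visit IW
IW → EG
EG → BM
BM → CT
CT → KM
KM → FE
FE → DX
DX → FN
FN → MW
MW → ZP
ZP → NI
NI → RZ
RZ → US
US → NN
NN → VT
ZP → TS
TS → UG
UG → TR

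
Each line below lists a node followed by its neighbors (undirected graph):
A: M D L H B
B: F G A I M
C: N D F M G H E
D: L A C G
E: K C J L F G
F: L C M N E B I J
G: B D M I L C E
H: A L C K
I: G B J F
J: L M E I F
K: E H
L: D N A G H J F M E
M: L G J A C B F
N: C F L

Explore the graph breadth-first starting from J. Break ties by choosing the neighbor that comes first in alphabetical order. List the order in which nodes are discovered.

Visit J; enqueue E, F, I, L, M → queue [E, F, I, L, M]
Visit E; enqueue C, G, K → queue [F, I, L, M, C, G, K]
Visit F; enqueue B, N → queue [I, L, M, C, G, K, B, N]
Visit I → queue [L, M, C, G, K, B, N]
Visit L; enqueue A, D, H → queue [M, C, G, K, B, N, A, D, H]
Visit M → queue [C, G, K, B, N, A, D, H]
Visit C → queue [G, K, B, N, A, D, H]
Visit G → queue [K, B, N, A, D, H]
Visit K → queue [B, N, A, D, H]
Visit B → queue [N, A, D, H]
Visit N → queue [A, D, H]
Visit A → queue [D, H]
Visit D → queue [H]
Visit H → queue []

J, E, F, I, L, M, C, G, K, B, N, A, D, H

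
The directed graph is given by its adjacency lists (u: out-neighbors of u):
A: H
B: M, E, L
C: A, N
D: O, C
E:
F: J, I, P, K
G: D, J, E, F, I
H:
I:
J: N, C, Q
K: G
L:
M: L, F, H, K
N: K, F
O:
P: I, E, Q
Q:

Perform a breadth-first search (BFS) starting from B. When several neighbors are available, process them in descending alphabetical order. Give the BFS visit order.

B, M, L, E, K, H, F, G, P, J, I, D, Q, N, C, O, A

Visit B; enqueue M, L, E → queue [M, L, E]
Visit M; enqueue K, H, F → queue [L, E, K, H, F]
Visit L → queue [E, K, H, F]
Visit E → queue [K, H, F]
Visit K; enqueue G → queue [H, F, G]
Visit H → queue [F, G]
Visit F; enqueue P, J, I → queue [G, P, J, I]
Visit G; enqueue D → queue [P, J, I, D]
Visit P; enqueue Q → queue [J, I, D, Q]
Visit J; enqueue N, C → queue [I, D, Q, N, C]
Visit I → queue [D, Q, N, C]
Visit D; enqueue O → queue [Q, N, C, O]
Visit Q → queue [N, C, O]
Visit N → queue [C, O]
Visit C; enqueue A → queue [O, A]
Visit O → queue [A]
Visit A → queue []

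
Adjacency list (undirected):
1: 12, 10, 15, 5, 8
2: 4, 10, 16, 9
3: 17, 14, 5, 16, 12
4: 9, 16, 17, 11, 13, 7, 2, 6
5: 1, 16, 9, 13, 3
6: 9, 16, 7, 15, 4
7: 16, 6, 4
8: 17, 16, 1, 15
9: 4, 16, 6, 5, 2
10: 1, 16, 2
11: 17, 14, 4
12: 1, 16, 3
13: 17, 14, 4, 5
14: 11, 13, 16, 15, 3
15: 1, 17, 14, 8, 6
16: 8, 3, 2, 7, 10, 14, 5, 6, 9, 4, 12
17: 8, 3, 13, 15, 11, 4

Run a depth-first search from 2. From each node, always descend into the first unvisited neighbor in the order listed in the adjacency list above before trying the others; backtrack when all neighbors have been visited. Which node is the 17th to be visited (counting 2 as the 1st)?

Visit 2
2 → 4
4 → 9
9 → 16
16 → 8
8 → 17
17 → 3
3 → 14
14 → 11
14 → 13
13 → 5
5 → 1
1 → 12
1 → 10
1 → 15
15 → 6
6 → 7

Visit order: 2, 4, 9, 16, 8, 17, 3, 14, 11, 13, 5, 1, 12, 10, 15, 6, 7

7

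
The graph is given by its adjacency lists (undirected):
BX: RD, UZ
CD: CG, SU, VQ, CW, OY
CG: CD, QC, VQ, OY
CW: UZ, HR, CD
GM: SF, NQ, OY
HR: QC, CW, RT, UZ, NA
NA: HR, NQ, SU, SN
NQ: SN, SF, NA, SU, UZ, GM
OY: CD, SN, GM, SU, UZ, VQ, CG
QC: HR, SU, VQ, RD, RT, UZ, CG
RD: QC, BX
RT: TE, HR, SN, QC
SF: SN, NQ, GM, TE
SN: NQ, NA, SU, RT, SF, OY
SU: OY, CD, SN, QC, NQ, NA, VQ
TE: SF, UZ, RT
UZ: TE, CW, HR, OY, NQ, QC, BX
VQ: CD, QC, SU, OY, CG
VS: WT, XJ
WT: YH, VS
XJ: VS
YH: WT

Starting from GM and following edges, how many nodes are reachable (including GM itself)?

BFS from GM visits: GM, SF, OY, NQ, TE, SN, VQ, UZ, SU, CG, CD, NA, RT, QC, HR, CW, BX, RD
Reachable nodes: 18 of 22 total.

18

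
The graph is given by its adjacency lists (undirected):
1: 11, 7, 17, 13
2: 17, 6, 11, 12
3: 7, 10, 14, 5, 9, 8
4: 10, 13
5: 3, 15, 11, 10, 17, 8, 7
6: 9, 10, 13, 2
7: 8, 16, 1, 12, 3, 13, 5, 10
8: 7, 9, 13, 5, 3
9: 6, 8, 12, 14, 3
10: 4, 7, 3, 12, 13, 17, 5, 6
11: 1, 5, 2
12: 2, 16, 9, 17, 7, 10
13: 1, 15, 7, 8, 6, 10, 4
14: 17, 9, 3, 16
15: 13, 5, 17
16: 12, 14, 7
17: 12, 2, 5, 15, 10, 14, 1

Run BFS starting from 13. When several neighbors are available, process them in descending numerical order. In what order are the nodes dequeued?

Visit 13; enqueue 15, 10, 8, 7, 6, 4, 1 → queue [15, 10, 8, 7, 6, 4, 1]
Visit 15; enqueue 17, 5 → queue [10, 8, 7, 6, 4, 1, 17, 5]
Visit 10; enqueue 12, 3 → queue [8, 7, 6, 4, 1, 17, 5, 12, 3]
Visit 8; enqueue 9 → queue [7, 6, 4, 1, 17, 5, 12, 3, 9]
Visit 7; enqueue 16 → queue [6, 4, 1, 17, 5, 12, 3, 9, 16]
Visit 6; enqueue 2 → queue [4, 1, 17, 5, 12, 3, 9, 16, 2]
Visit 4 → queue [1, 17, 5, 12, 3, 9, 16, 2]
Visit 1; enqueue 11 → queue [17, 5, 12, 3, 9, 16, 2, 11]
Visit 17; enqueue 14 → queue [5, 12, 3, 9, 16, 2, 11, 14]
Visit 5 → queue [12, 3, 9, 16, 2, 11, 14]
Visit 12 → queue [3, 9, 16, 2, 11, 14]
Visit 3 → queue [9, 16, 2, 11, 14]
Visit 9 → queue [16, 2, 11, 14]
Visit 16 → queue [2, 11, 14]
Visit 2 → queue [11, 14]
Visit 11 → queue [14]
Visit 14 → queue []

13 -> 15 -> 10 -> 8 -> 7 -> 6 -> 4 -> 1 -> 17 -> 5 -> 12 -> 3 -> 9 -> 16 -> 2 -> 11 -> 14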